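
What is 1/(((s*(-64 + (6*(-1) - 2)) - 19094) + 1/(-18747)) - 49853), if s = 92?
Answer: -18747/1416729538 ≈ -1.3233e-5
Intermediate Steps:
1/(((s*(-64 + (6*(-1) - 2)) - 19094) + 1/(-18747)) - 49853) = 1/(((92*(-64 + (6*(-1) - 2)) - 19094) + 1/(-18747)) - 49853) = 1/(((92*(-64 + (-6 - 2)) - 19094) - 1/18747) - 49853) = 1/(((92*(-64 - 8) - 19094) - 1/18747) - 49853) = 1/(((92*(-72) - 19094) - 1/18747) - 49853) = 1/(((-6624 - 19094) - 1/18747) - 49853) = 1/((-25718 - 1/18747) - 49853) = 1/(-482135347/18747 - 49853) = 1/(-1416729538/18747) = -18747/1416729538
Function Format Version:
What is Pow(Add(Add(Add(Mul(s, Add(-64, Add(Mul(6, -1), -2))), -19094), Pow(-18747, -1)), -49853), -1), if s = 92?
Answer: Rational(-18747, 1416729538) ≈ -1.3233e-5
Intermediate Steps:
Pow(Add(Add(Add(Mul(s, Add(-64, Add(Mul(6, -1), -2))), -19094), Pow(-18747, -1)), -49853), -1) = Pow(Add(Add(Add(Mul(92, Add(-64, Add(Mul(6, -1), -2))), -19094), Pow(-18747, -1)), -49853), -1) = Pow(Add(Add(Add(Mul(92, Add(-64, Add(-6, -2))), -19094), Rational(-1, 18747)), -49853), -1) = Pow(Add(Add(Add(Mul(92, Add(-64, -8)), -19094), Rational(-1, 18747)), -49853), -1) = Pow(Add(Add(Add(Mul(92, -72), -19094), Rational(-1, 18747)), -49853), -1) = Pow(Add(Add(Add(-6624, -19094), Rational(-1, 18747)), -49853), -1) = Pow(Add(Add(-25718, Rational(-1, 18747)), -49853), -1) = Pow(Add(Rational(-482135347, 18747), -49853), -1) = Pow(Rational(-1416729538, 18747), -1) = Rational(-18747, 1416729538)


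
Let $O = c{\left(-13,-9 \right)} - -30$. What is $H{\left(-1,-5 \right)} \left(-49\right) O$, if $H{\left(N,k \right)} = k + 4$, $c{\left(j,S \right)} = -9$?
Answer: $1029$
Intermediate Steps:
$H{\left(N,k \right)} = 4 + k$
$O = 21$ ($O = -9 - -30 = -9 + \left(-54 + 84\right) = -9 + 30 = 21$)
$H{\left(-1,-5 \right)} \left(-49\right) O = \left(4 - 5\right) \left(-49\right) 21 = \left(-1\right) \left(-49\right) 21 = 49 \cdot 21 = 1029$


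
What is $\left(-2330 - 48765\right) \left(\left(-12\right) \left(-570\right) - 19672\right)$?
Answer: $655651040$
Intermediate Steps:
$\left(-2330 - 48765\right) \left(\left(-12\right) \left(-570\right) - 19672\right) = - 51095 \left(6840 - 19672\right) = \left(-51095\right) \left(-12832\right) = 655651040$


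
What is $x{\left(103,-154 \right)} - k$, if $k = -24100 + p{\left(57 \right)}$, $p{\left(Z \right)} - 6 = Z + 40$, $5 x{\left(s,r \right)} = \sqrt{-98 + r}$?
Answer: $23997 + \frac{6 i \sqrt{7}}{5} \approx 23997.0 + 3.1749 i$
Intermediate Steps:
$x{\left(s,r \right)} = \frac{\sqrt{-98 + r}}{5}$
$p{\left(Z \right)} = 46 + Z$ ($p{\left(Z \right)} = 6 + \left(Z + 40\right) = 6 + \left(40 + Z\right) = 46 + Z$)
$k = -23997$ ($k = -24100 + \left(46 + 57\right) = -24100 + 103 = -23997$)
$x{\left(103,-154 \right)} - k = \frac{\sqrt{-98 - 154}}{5} - -23997 = \frac{\sqrt{-252}}{5} + 23997 = \frac{6 i \sqrt{7}}{5} + 23997 = 23997 + \frac{6 i \sqrt{7}}{5}$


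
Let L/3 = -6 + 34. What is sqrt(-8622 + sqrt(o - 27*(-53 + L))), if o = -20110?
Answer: sqrt(-8622 + I*sqrt(20947)) ≈ 0.7793 + 92.858*I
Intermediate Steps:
L = 84 (L = 3*(-6 + 34) = 3*28 = 84)
sqrt(-8622 + sqrt(o - 27*(-53 + L))) = sqrt(-8622 + sqrt(-20110 - 27*(-53 + 84))) = sqrt(-8622 + sqrt(-20110 - 27*31)) = sqrt(-8622 + sqrt(-20110 - 837)) = sqrt(-8622 + sqrt(-20947)) = sqrt(-8622 + I*sqrt(20947))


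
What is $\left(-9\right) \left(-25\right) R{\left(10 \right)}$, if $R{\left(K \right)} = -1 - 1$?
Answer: $-450$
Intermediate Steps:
$R{\left(K \right)} = -2$
$\left(-9\right) \left(-25\right) R{\left(10 \right)} = \left(-9\right) \left(-25\right) \left(-2\right) = 225 \left(-2\right) = -450$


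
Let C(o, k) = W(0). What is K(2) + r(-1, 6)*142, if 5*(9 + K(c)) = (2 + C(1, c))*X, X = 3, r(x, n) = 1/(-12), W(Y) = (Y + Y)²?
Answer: -589/30 ≈ -19.633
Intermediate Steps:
W(Y) = 4*Y² (W(Y) = (2*Y)² = 4*Y²)
C(o, k) = 0 (C(o, k) = 4*0² = 4*0 = 0)
r(x, n) = -1/12
K(c) = -39/5 (K(c) = -9 + ((2 + 0)*3)/5 = -9 + (2*3)/5 = -9 + (⅕)*6 = -9 + 6/5 = -39/5)
K(2) + r(-1, 6)*142 = -39/5 - 1/12*142 = -39/5 - 71/6 = -589/30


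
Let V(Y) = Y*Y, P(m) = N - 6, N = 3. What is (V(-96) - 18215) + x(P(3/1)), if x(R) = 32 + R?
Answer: -8970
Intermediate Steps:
P(m) = -3 (P(m) = 3 - 6 = -3)
V(Y) = Y²
(V(-96) - 18215) + x(P(3/1)) = ((-96)² - 18215) + (32 - 3) = (9216 - 18215) + 29 = -8999 + 29 = -8970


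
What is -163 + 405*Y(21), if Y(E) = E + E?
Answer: 16847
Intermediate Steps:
Y(E) = 2*E
-163 + 405*Y(21) = -163 + 405*(2*21) = -163 + 405*42 = -163 + 17010 = 16847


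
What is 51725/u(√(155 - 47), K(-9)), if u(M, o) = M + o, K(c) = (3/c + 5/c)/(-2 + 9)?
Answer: 6517350/107147 + 615889575*√3/214294 ≈ 5038.8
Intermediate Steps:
K(c) = 8/(7*c) (K(c) = (8/c)/7 = (8/c)*(⅐) = 8/(7*c))
51725/u(√(155 - 47), K(-9)) = 51725/(√(155 - 47) + (8/7)/(-9)) = 51725/(√108 + (8/7)*(-⅑)) = 51725/(6*√3 - 8/63) = 51725/(-8/63 + 6*√3)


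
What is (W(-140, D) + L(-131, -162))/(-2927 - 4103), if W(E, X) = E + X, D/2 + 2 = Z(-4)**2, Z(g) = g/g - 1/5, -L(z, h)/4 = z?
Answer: -4766/87875 ≈ -0.054236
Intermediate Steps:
L(z, h) = -4*z
Z(g) = 4/5 (Z(g) = 1 - 1*1/5 = 1 - 1/5 = 4/5)
D = -68/25 (D = -4 + 2*(4/5)**2 = -4 + 2*(16/25) = -4 + 32/25 = -68/25 ≈ -2.7200)
(W(-140, D) + L(-131, -162))/(-2927 - 4103) = ((-140 - 68/25) - 4*(-131))/(-2927 - 4103) = (-3568/25 + 524)/(-7030) = (9532/25)*(-1/7030) = -4766/87875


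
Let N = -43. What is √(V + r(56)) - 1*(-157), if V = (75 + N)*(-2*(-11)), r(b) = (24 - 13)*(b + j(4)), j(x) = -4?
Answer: 157 + 2*√319 ≈ 192.72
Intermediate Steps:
r(b) = -44 + 11*b (r(b) = (24 - 13)*(b - 4) = 11*(-4 + b) = -44 + 11*b)
V = 704 (V = (75 - 43)*(-2*(-11)) = 32*22 = 704)
√(V + r(56)) - 1*(-157) = √(704 + (-44 + 11*56)) - 1*(-157) = √(704 + (-44 + 616)) + 157 = √(704 + 572) + 157 = √1276 + 157 = 2*√319 + 157 = 157 + 2*√319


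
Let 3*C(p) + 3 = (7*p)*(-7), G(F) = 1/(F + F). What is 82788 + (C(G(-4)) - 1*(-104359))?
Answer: 4491553/24 ≈ 1.8715e+5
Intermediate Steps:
G(F) = 1/(2*F)
C(p) = -1 - 49*p/3 (C(p) = -1 + ((7*p)*(-7))/3 = -1 + (-49*p)/3 = -1 - 49*p/3)
82788 + (C(G(-4)) - 1*(-104359)) = 82788 + ((-1 - 49/(6*(-4))) - 1*(-104359)) = 82788 + ((-1 - 49*(-1)/(6*4)) + 104359) = 82788 + ((-1 - 49/3*(-⅛)) + 104359) = 82788 + ((-1 + 49/24) + 104359) = 82788 + (25/24 + 104359) = 82788 + 2504641/24 = 4491553/24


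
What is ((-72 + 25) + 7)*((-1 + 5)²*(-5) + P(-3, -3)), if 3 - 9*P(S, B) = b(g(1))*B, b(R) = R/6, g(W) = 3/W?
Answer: 3180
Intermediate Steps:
b(R) = R/6 (b(R) = R*(⅙) = R/6)
P(S, B) = ⅓ - B/18 (P(S, B) = ⅓ - (3/1)/6*B/9 = ⅓ - (3*1)/6*B/9 = ⅓ - (⅙)*3*B/9 = ⅓ - B/18)
((-72 + 25) + 7)*((-1 + 5)²*(-5) + P(-3, -3)) = ((-72 + 25) + 7)*((-1 + 5)²*(-5) + (⅓ - 1/18*(-3))) = (-47 + 7)*(4²*(-5) + (⅓ + ⅙)) = -40*(16*(-5) + ½) = -40*(-80 + ½) = -40*(-159/2) = 3180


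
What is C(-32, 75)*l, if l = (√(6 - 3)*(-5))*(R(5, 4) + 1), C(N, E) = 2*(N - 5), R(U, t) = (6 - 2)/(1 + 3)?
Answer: 740*√3 ≈ 1281.7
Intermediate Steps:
R(U, t) = 1 (R(U, t) = 4/4 = 4*(¼) = 1)
C(N, E) = -10 + 2*N (C(N, E) = 2*(-5 + N) = -10 + 2*N)
l = -10*√3 (l = (√(6 - 3)*(-5))*(1 + 1) = (√3*(-5))*2 = -5*√3*2 = -10*√3 ≈ -17.320)
C(-32, 75)*l = (-10 + 2*(-32))*(-10*√3) = (-10 - 64)*(-10*√3) = -(-740)*√3 = 740*√3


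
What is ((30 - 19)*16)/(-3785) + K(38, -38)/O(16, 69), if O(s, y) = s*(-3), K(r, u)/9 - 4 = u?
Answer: 191627/30280 ≈ 6.3285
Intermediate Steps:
K(r, u) = 36 + 9*u
O(s, y) = -3*s
((30 - 19)*16)/(-3785) + K(38, -38)/O(16, 69) = ((30 - 19)*16)/(-3785) + (36 + 9*(-38))/((-3*16)) = (11*16)*(-1/3785) + (36 - 342)/(-48) = 176*(-1/3785) - 306*(-1/48) = -176/3785 + 51/8 = 191627/30280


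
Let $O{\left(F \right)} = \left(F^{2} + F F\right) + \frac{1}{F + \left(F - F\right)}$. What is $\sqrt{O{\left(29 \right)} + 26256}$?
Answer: $\frac{\sqrt{23495887}}{29} \approx 167.15$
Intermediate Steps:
$O{\left(F \right)} = \frac{1}{F} + 2 F^{2}$ ($O{\left(F \right)} = \left(F^{2} + F^{2}\right) + \frac{1}{F + 0} = 2 F^{2} + \frac{1}{F} = \frac{1}{F} + 2 F^{2}$)
$\sqrt{O{\left(29 \right)} + 26256} = \sqrt{\frac{1 + 2 \cdot 29^{3}}{29} + 26256} = \sqrt{\frac{1 + 2 \cdot 24389}{29} + 26256} = \sqrt{\frac{1 + 48778}{29} + 26256} = \sqrt{\frac{1}{29} \cdot 48779 + 26256} = \sqrt{\frac{48779}{29} + 26256} = \sqrt{\frac{810203}{29}} = \frac{\sqrt{23495887}}{29}$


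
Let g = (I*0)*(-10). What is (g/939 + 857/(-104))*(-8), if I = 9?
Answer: 857/13 ≈ 65.923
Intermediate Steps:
g = 0 (g = (9*0)*(-10) = 0*(-10) = 0)
(g/939 + 857/(-104))*(-8) = (0/939 + 857/(-104))*(-8) = (0*(1/939) + 857*(-1/104))*(-8) = (0 - 857/104)*(-8) = -857/104*(-8) = 857/13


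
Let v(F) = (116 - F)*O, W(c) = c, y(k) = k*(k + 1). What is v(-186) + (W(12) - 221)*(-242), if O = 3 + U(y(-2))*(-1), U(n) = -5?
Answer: 52994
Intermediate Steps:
y(k) = k*(1 + k)
O = 8 (O = 3 - 5*(-1) = 3 + 5 = 8)
v(F) = 928 - 8*F (v(F) = (116 - F)*8 = 928 - 8*F)
v(-186) + (W(12) - 221)*(-242) = (928 - 8*(-186)) + (12 - 221)*(-242) = (928 + 1488) - 209*(-242) = 2416 + 50578 = 52994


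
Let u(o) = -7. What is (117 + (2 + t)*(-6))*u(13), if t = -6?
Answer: -987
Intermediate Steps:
(117 + (2 + t)*(-6))*u(13) = (117 + (2 - 6)*(-6))*(-7) = (117 - 4*(-6))*(-7) = (117 + 24)*(-7) = 141*(-7) = -987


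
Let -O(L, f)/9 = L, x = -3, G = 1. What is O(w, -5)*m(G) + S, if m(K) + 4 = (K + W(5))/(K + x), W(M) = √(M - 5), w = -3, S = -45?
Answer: -333/2 ≈ -166.50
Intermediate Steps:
W(M) = √(-5 + M)
m(K) = -4 + K/(-3 + K) (m(K) = -4 + (K + √(-5 + 5))/(K - 3) = -4 + (K + √0)/(-3 + K) = -4 + (K + 0)/(-3 + K) = -4 + K/(-3 + K))
O(L, f) = -9*L
O(w, -5)*m(G) + S = (-9*(-3))*(3*(4 - 1*1)/(-3 + 1)) - 45 = 27*(3*(4 - 1)/(-2)) - 45 = 27*(3*(-½)*3) - 45 = 27*(-9/2) - 45 = -243/2 - 45 = -333/2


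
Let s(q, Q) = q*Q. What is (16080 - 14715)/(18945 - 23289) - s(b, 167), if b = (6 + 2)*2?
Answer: -3869511/1448 ≈ -2672.3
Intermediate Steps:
b = 16 (b = 8*2 = 16)
s(q, Q) = Q*q
(16080 - 14715)/(18945 - 23289) - s(b, 167) = (16080 - 14715)/(18945 - 23289) - 167*16 = 1365/(-4344) - 1*2672 = 1365*(-1/4344) - 2672 = -455/1448 - 2672 = -3869511/1448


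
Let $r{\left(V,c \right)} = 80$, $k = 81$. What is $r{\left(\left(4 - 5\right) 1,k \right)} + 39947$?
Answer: $40027$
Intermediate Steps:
$r{\left(\left(4 - 5\right) 1,k \right)} + 39947 = 80 + 39947 = 40027$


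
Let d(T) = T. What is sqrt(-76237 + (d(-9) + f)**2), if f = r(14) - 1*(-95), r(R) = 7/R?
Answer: I*sqrt(275019)/2 ≈ 262.21*I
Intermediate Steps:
f = 191/2 (f = 7/14 - 1*(-95) = 7*(1/14) + 95 = 1/2 + 95 = 191/2 ≈ 95.500)
sqrt(-76237 + (d(-9) + f)**2) = sqrt(-76237 + (-9 + 191/2)**2) = sqrt(-76237 + (173/2)**2) = sqrt(-76237 + 29929/4) = sqrt(-275019/4) = I*sqrt(275019)/2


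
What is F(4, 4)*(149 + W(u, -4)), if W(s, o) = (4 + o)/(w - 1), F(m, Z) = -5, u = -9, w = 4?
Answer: -745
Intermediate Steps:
W(s, o) = 4/3 + o/3 (W(s, o) = (4 + o)/(4 - 1) = (4 + o)/3 = (4 + o)*(1/3) = 4/3 + o/3)
F(4, 4)*(149 + W(u, -4)) = -5*(149 + (4/3 + (1/3)*(-4))) = -5*(149 + (4/3 - 4/3)) = -5*(149 + 0) = -5*149 = -745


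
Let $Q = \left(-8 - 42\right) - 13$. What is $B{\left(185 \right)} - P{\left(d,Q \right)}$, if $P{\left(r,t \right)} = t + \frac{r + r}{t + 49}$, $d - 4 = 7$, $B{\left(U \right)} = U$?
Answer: $\frac{1747}{7} \approx 249.57$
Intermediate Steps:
$Q = -63$ ($Q = -50 - 13 = -63$)
$d = 11$ ($d = 4 + 7 = 11$)
$P{\left(r,t \right)} = t + \frac{2 r}{49 + t}$
$B{\left(185 \right)} - P{\left(d,Q \right)} = 185 - \frac{\left(-63\right)^{2} + 2 \cdot 11 + 49 \left(-63\right)}{49 - 63} = 185 - \frac{3969 + 22 - 3087}{-14} = 185 - \left(- \frac{1}{14}\right) 904 = 185 - - \frac{452}{7} = 185 + \frac{452}{7} = \frac{1747}{7}$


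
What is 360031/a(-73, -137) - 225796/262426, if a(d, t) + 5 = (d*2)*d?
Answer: 46038045209/1397812089 ≈ 32.936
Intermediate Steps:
a(d, t) = -5 + 2*d² (a(d, t) = -5 + (d*2)*d = -5 + (2*d)*d = -5 + 2*d²)
360031/a(-73, -137) - 225796/262426 = 360031/(-5 + 2*(-73)²) - 225796/262426 = 360031/(-5 + 2*5329) - 225796*1/262426 = 360031/(-5 + 10658) - 112898/131213 = 360031/10653 - 112898/131213 = 46038045209/1397812089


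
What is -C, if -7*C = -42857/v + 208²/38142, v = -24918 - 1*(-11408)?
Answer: 85351859/138734190 ≈ 0.61522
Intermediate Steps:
v = -13510 (v = -24918 + 11408 = -13510)
C = -85351859/138734190 (C = -(-42857/(-13510) + 208²/38142)/7 = -(-42857*(-1/13510) + 43264*(1/38142))/7 = -(42857/13510 + 1664/1467)/7 = -⅐*85351859/19819170 = -85351859/138734190 ≈ -0.61522)
-C = -1*(-85351859/138734190) = 85351859/138734190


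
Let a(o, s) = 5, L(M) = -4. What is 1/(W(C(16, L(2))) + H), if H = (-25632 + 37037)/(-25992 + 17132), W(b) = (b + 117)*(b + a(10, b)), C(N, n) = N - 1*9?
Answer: 1772/2634455 ≈ 0.00067262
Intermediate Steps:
C(N, n) = -9 + N (C(N, n) = N - 9 = -9 + N)
W(b) = (5 + b)*(117 + b) (W(b) = (b + 117)*(b + 5) = (117 + b)*(5 + b) = (5 + b)*(117 + b))
H = -2281/1772 (H = 11405/(-8860) = 11405*(-1/8860) = -2281/1772 ≈ -1.2872)
1/(W(C(16, L(2))) + H) = 1/((585 + (-9 + 16)**2 + 122*(-9 + 16)) - 2281/1772) = 1/((585 + 7**2 + 122*7) - 2281/1772) = 1/((585 + 49 + 854) - 2281/1772) = 1/(1488 - 2281/1772) = 1/(2634455/1772) = 1772/2634455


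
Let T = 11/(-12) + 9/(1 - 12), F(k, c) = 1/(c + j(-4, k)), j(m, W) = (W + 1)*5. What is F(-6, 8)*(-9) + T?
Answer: -2705/2244 ≈ -1.2054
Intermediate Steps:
j(m, W) = 5 + 5*W (j(m, W) = (1 + W)*5 = 5 + 5*W)
F(k, c) = 1/(5 + c + 5*k) (F(k, c) = 1/(c + (5 + 5*k)) = 1/(5 + c + 5*k))
T = -229/132 (T = 11*(-1/12) + 9/(-11) = -11/12 + 9*(-1/11) = -11/12 - 9/11 = -229/132 ≈ -1.7348)
F(-6, 8)*(-9) + T = -9/(5 + 8 + 5*(-6)) - 229/132 = -9/(5 + 8 - 30) - 229/132 = -9/(-17) - 229/132 = -1/17*(-9) - 229/132 = 9/17 - 229/132 = -2705/2244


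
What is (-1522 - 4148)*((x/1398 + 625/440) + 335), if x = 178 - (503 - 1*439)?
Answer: -19560470895/10252 ≈ -1.9080e+6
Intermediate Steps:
x = 114 (x = 178 - (503 - 439) = 178 - 1*64 = 178 - 64 = 114)
(-1522 - 4148)*((x/1398 + 625/440) + 335) = (-1522 - 4148)*((114/1398 + 625/440) + 335) = -5670*((114*(1/1398) + 625*(1/440)) + 335) = -5670*((19/233 + 125/88) + 335) = -5670*(30797/20504 + 335) = -5670*6899637/20504 = -19560470895/10252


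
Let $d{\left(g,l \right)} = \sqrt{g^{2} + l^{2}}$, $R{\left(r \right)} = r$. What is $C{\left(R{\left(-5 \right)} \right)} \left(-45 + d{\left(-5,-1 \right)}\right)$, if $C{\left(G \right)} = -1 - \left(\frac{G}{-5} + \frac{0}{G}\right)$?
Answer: $90 - 2 \sqrt{26} \approx 79.802$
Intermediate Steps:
$C{\left(G \right)} = -1 + \frac{G}{5}$ ($C{\left(G \right)} = -1 - \left(G \left(- \frac{1}{5}\right) + 0\right) = -1 - \left(- \frac{G}{5} + 0\right) = -1 - - \frac{G}{5} = -1 + \frac{G}{5}$)
$C{\left(R{\left(-5 \right)} \right)} \left(-45 + d{\left(-5,-1 \right)}\right) = \left(-1 + \frac{1}{5} \left(-5\right)\right) \left(-45 + \sqrt{\left(-5\right)^{2} + \left(-1\right)^{2}}\right) = \left(-1 - 1\right) \left(-45 + \sqrt{25 + 1}\right) = - 2 \left(-45 + \sqrt{26}\right) = 90 - 2 \sqrt{26}$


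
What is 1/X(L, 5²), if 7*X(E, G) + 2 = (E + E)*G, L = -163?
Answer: -7/8152 ≈ -0.00085869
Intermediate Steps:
X(E, G) = -2/7 + 2*E*G/7 (X(E, G) = -2/7 + ((E + E)*G)/7 = -2/7 + ((2*E)*G)/7 = -2/7 + (2*E*G)/7 = -2/7 + 2*E*G/7)
1/X(L, 5²) = 1/(-2/7 + (2/7)*(-163)*5²) = 1/(-2/7 + (2/7)*(-163)*25) = 1/(-2/7 - 8150/7) = 1/(-8152/7) = -7/8152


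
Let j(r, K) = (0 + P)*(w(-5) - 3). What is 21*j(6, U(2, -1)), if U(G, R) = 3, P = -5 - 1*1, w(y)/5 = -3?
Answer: 2268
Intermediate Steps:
w(y) = -15 (w(y) = 5*(-3) = -15)
P = -6 (P = -5 - 1 = -6)
j(r, K) = 108 (j(r, K) = (0 - 6)*(-15 - 3) = -6*(-18) = 108)
21*j(6, U(2, -1)) = 21*108 = 2268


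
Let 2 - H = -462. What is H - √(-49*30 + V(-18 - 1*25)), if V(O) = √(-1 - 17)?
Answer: 464 - √(-1470 + 3*I*√2) ≈ 463.94 - 38.341*I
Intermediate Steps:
H = 464 (H = 2 - 1*(-462) = 2 + 462 = 464)
V(O) = 3*I*√2 (V(O) = √(-18) = 3*I*√2)
H - √(-49*30 + V(-18 - 1*25)) = 464 - √(-49*30 + 3*I*√2) = 464 - √(-1470 + 3*I*√2)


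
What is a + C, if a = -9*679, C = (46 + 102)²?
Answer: 15793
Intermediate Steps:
C = 21904 (C = 148² = 21904)
a = -6111
a + C = -6111 + 21904 = 15793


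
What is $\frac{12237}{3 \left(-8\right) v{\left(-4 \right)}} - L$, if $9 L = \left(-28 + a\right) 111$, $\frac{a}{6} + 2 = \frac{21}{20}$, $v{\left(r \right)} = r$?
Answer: $\frac{260689}{480} \approx 543.1$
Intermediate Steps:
$a = - \frac{57}{10}$ ($a = -12 + 6 \cdot \frac{21}{20} = -12 + \frac{63}{10} = - \frac{57}{10} \approx -5.7$)
$L = - \frac{12469}{30}$ ($L = \frac{\left(-28 - \frac{57}{10}\right) 111}{9} = \frac{\left(- \frac{337}{10}\right) 111}{9} = \frac{1}{9} \left(- \frac{37407}{10}\right) = - \frac{12469}{30} \approx -415.63$)
$\frac{12237}{3 \left(-8\right) v{\left(-4 \right)}} - L = \frac{12237}{3 \left(-8\right) \left(-4\right)} - - \frac{12469}{30} = \frac{12237}{\left(-24\right) \left(-4\right)} + \frac{12469}{30} = \frac{12237}{96} + \frac{12469}{30} = 12237 \cdot \frac{1}{96} + \frac{12469}{30} = \frac{4079}{32} + \frac{12469}{30} = \frac{260689}{480}$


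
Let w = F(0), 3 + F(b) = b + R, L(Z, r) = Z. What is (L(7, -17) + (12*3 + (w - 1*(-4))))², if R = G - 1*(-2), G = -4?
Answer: 1764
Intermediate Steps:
R = -2 (R = -4 - 1*(-2) = -4 + 2 = -2)
F(b) = -5 + b (F(b) = -3 + (b - 2) = -3 + (-2 + b) = -5 + b)
w = -5 (w = -5 + 0 = -5)
(L(7, -17) + (12*3 + (w - 1*(-4))))² = (7 + (12*3 + (-5 - 1*(-4))))² = (7 + (36 + (-5 + 4)))² = (7 + (36 - 1))² = (7 + 35)² = 42² = 1764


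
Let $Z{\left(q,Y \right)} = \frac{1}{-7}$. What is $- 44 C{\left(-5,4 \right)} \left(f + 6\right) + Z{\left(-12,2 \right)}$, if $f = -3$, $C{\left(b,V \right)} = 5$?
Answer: $- \frac{4621}{7} \approx -660.14$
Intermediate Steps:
$Z{\left(q,Y \right)} = - \frac{1}{7}$
$- 44 C{\left(-5,4 \right)} \left(f + 6\right) + Z{\left(-12,2 \right)} = - 44 \cdot 5 \left(-3 + 6\right) - \frac{1}{7} = - 44 \cdot 5 \cdot 3 - \frac{1}{7} = \left(-44\right) 15 - \frac{1}{7} = -660 - \frac{1}{7} = - \frac{4621}{7}$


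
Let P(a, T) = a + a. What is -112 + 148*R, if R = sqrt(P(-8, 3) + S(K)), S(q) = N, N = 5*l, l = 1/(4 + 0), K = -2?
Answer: -112 + 74*I*sqrt(59) ≈ -112.0 + 568.41*I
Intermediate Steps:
l = 1/4 ≈ 0.25000
P(a, T) = 2*a
N = 5/4 (N = 5*(1/4) = 5/4 ≈ 1.2500)
S(q) = 5/4
R = I*sqrt(59)/2 (R = sqrt(2*(-8) + 5/4) = sqrt(-16 + 5/4) = sqrt(-59/4) = I*sqrt(59)/2 ≈ 3.8406*I)
-112 + 148*R = -112 + 148*(I*sqrt(59)/2) = -112 + 74*I*sqrt(59)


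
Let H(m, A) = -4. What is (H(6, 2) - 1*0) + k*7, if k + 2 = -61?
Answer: -445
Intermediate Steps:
k = -63 (k = -2 - 61 = -63)
(H(6, 2) - 1*0) + k*7 = (-4 - 1*0) - 63*7 = (-4 + 0) - 441 = -4 - 441 = -445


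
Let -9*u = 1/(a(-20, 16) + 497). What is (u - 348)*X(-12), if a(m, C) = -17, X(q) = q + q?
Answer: 1503361/180 ≈ 8352.0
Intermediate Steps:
X(q) = 2*q
u = -1/4320 (u = -1/(9*(-17 + 497)) = -⅑/480 = -⅑*1/480 = -1/4320 ≈ -0.00023148)
(u - 348)*X(-12) = (-1/4320 - 348)*(2*(-12)) = -1503361/4320*(-24) = 1503361/180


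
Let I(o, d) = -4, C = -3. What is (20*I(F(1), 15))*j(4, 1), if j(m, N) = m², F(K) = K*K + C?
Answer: -1280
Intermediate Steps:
F(K) = -3 + K² (F(K) = K*K - 3 = K² - 3 = -3 + K²)
(20*I(F(1), 15))*j(4, 1) = (20*(-4))*4² = -80*16 = -1280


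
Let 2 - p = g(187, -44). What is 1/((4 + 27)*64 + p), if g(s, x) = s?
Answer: 1/1799 ≈ 0.00055586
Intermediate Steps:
p = -185 (p = 2 - 1*187 = 2 - 187 = -185)
1/((4 + 27)*64 + p) = 1/((4 + 27)*64 - 185) = 1/(31*64 - 185) = 1/(1984 - 185) = 1/1799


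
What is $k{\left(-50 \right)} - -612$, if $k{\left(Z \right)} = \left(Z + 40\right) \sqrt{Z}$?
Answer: $612 - 50 i \sqrt{2} \approx 612.0 - 70.711 i$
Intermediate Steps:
$k{\left(Z \right)} = \sqrt{Z} \left(40 + Z\right)$ ($k{\left(Z \right)} = \left(40 + Z\right) \sqrt{Z} = \sqrt{Z} \left(40 + Z\right)$)
$k{\left(-50 \right)} - -612 = \sqrt{-50} \left(40 - 50\right) - -612 = 5 i \sqrt{2} \left(-10\right) + 612 = - 50 i \sqrt{2} + 612 = 612 - 50 i \sqrt{2}$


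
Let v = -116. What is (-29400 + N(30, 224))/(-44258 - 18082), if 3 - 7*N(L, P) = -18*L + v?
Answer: 205141/436380 ≈ 0.47010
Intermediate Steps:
N(L, P) = 17 + 18*L/7 (N(L, P) = 3/7 - (-18*L - 116)/7 = 3/7 - (-116 - 18*L)/7 = 3/7 + (116/7 + 18*L/7) = 17 + 18*L/7)
(-29400 + N(30, 224))/(-44258 - 18082) = (-29400 + (17 + (18/7)*30))/(-44258 - 18082) = (-29400 + (17 + 540/7))/(-62340) = (-29400 + 659/7)*(-1/62340) = -205141/7*(-1/62340) = 205141/436380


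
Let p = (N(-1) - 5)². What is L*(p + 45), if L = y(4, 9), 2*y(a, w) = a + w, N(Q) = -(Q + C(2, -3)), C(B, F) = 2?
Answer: 1053/2 ≈ 526.50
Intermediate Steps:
N(Q) = -2 - Q (N(Q) = -(Q + 2) = -(2 + Q) = -2 - Q)
y(a, w) = a/2 + w/2 (y(a, w) = (a + w)/2 = a/2 + w/2)
p = 36 (p = ((-2 - 1*(-1)) - 5)² = ((-2 + 1) - 5)² = (-1 - 5)² = (-6)² = 36)
L = 13/2 (L = (½)*4 + (½)*9 = 2 + 9/2 = 13/2 ≈ 6.5000)
L*(p + 45) = 13*(36 + 45)/2 = (13/2)*81 = 1053/2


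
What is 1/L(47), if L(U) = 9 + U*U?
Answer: 1/2218 ≈ 0.00045086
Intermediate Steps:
L(U) = 9 + U²
1/L(47) = 1/(9 + 47²) = 1/(9 + 2209) = 1/2218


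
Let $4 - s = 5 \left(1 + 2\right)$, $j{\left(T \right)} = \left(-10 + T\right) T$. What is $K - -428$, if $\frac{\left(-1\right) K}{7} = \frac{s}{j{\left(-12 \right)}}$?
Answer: $\frac{10279}{24} \approx 428.29$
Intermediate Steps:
$j{\left(T \right)} = T \left(-10 + T\right)$
$s = -11$ ($s = 4 - 5 \left(1 + 2\right) = 4 - 5 \cdot 3 = 4 - 15 = -11$)
$K = \frac{7}{24}$ ($K = - 7 \left(- \frac{11}{\left(-12\right) \left(-10 - 12\right)}\right) = - 7 \left(- \frac{11}{\left(-12\right) \left(-22\right)}\right) = - 7 \left(- \frac{11}{264}\right) = - 7 \left(\left(-11\right) \frac{1}{264}\right) = \left(-7\right) \left(- \frac{1}{24}\right) = \frac{7}{24} \approx 0.29167$)
$K - -428 = \frac{7}{24} - -428 = \frac{7}{24} + 428 = \frac{10279}{24}$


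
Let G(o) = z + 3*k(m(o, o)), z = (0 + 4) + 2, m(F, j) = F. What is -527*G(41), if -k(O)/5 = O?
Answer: 320943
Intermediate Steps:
k(O) = -5*O
z = 6 (z = 4 + 2 = 6)
G(o) = 6 - 15*o (G(o) = 6 + 3*(-5*o) = 6 - 15*o)
-527*G(41) = -527*(6 - 15*41) = -527*(6 - 615) = -527*(-609) = 320943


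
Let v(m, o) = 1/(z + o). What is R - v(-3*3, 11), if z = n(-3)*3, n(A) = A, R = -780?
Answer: -1561/2 ≈ -780.50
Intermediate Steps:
z = -9 (z = -3*3 = -9)
v(m, o) = 1/(-9 + o)
R - v(-3*3, 11) = -780 - 1/(-9 + 11) = -780 - 1/2 = -1561/2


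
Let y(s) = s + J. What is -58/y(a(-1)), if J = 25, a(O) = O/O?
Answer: -29/13 ≈ -2.2308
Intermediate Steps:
a(O) = 1
y(s) = 25 + s (y(s) = s + 25 = 25 + s)
-58/y(a(-1)) = -58/(25 + 1) = -58/26 = -58*1/26 = -29/13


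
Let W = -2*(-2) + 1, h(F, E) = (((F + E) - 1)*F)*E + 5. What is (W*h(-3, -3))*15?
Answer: -4350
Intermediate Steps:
h(F, E) = 5 + E*F*(-1 + E + F) (h(F, E) = (((E + F) - 1)*F)*E + 5 = ((-1 + E + F)*F)*E + 5 = (F*(-1 + E + F))*E + 5 = E*F*(-1 + E + F) + 5 = 5 + E*F*(-1 + E + F))
W = 5 (W = 4 + 1 = 5)
(W*h(-3, -3))*15 = (5*(5 - 3*(-3)² - 3*(-3)² - 1*(-3)*(-3)))*15 = (5*(5 - 3*9 - 3*9 - 9))*15 = (5*(5 - 27 - 27 - 9))*15 = (5*(-58))*15 = -290*15 = -4350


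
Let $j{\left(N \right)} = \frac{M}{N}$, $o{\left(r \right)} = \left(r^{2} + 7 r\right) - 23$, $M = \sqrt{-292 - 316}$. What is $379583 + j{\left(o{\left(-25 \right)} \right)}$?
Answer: $379583 + \frac{4 i \sqrt{38}}{427} \approx 3.7958 \cdot 10^{5} + 0.057746 i$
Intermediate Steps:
$M = 4 i \sqrt{38}$ ($M = \sqrt{-608} = 4 i \sqrt{38} \approx 24.658 i$)
$o{\left(r \right)} = -23 + r^{2} + 7 r$
$j{\left(N \right)} = \frac{4 i \sqrt{38}}{N}$
$379583 + j{\left(o{\left(-25 \right)} \right)} = 379583 + \frac{4 i \sqrt{38}}{-23 + \left(-25\right)^{2} + 7 \left(-25\right)} = 379583 + \frac{4 i \sqrt{38}}{-23 + 625 - 175} = 379583 + \frac{4 i \sqrt{38}}{427}$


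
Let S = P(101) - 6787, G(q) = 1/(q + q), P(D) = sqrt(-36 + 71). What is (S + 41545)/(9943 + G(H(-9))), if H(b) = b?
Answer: 625644/178973 + 18*sqrt(35)/178973 ≈ 3.4963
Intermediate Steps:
P(D) = sqrt(35)
G(q) = 1/(2*q)
S = -6787 + sqrt(35) (S = sqrt(35) - 6787 = -6787 + sqrt(35) ≈ -6781.1)
(S + 41545)/(9943 + G(H(-9))) = ((-6787 + sqrt(35)) + 41545)/(9943 + (1/2)/(-9)) = (34758 + sqrt(35))/(9943 + (1/2)*(-1/9)) = (34758 + sqrt(35))/(9943 - 1/18) = (34758 + sqrt(35))/(178973/18) = (34758 + sqrt(35))*(18/178973) = 625644/178973 + 18*sqrt(35)/178973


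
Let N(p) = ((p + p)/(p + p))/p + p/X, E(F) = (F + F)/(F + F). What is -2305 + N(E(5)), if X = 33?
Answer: -76031/33 ≈ -2304.0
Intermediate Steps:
E(F) = 1 (E(F) = (2*F)/((2*F)) = (2*F)*(1/(2*F)) = 1)
N(p) = 1/p + p/33 (N(p) = ((p + p)/(p + p))/p + p/33 = ((2*p)/((2*p)))/p + p*(1/33) = ((2*p)*(1/(2*p)))/p + p/33 = 1/p + p/33)
-2305 + N(E(5)) = -2305 + (1/1 + (1/33)*1) = -2305 + (1 + 1/33) = -2305 + 34/33 = -76031/33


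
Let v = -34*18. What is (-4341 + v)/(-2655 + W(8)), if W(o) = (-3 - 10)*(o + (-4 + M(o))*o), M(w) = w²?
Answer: 4953/8999 ≈ 0.55039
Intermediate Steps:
v = -612
W(o) = -13*o - 13*o*(-4 + o²) (W(o) = (-3 - 10)*(o + (-4 + o²)*o) = -13*(o + o*(-4 + o²)) = -13*o - 13*o*(-4 + o²))
(-4341 + v)/(-2655 + W(8)) = (-4341 - 612)/(-2655 + 13*8*(3 - 1*8²)) = -4953/(-2655 + 13*8*(3 - 1*64)) = -4953/(-2655 + 13*8*(3 - 64)) = -4953/(-2655 + 13*8*(-61)) = -4953/(-2655 - 6344) = -4953/(-8999) = -4953*(-1/8999) = 4953/8999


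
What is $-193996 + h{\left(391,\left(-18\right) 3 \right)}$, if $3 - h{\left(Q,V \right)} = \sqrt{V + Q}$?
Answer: $-193993 - \sqrt{337} \approx -1.9401 \cdot 10^{5}$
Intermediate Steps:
$h{\left(Q,V \right)} = 3 - \sqrt{Q + V}$ ($h{\left(Q,V \right)} = 3 - \sqrt{V + Q} = 3 - \sqrt{Q + V}$)
$-193996 + h{\left(391,\left(-18\right) 3 \right)} = -193996 + \left(3 - \sqrt{391 - 54}\right) = -193996 + \left(3 - \sqrt{337}\right) = -193993 - \sqrt{337}$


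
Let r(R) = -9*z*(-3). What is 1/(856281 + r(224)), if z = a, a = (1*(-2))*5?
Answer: 1/856011 ≈ 1.1682e-6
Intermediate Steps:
a = -10 (a = -2*5 = -10)
z = -10
r(R) = -270 (r(R) = -9*(-10)*(-3) = 90*(-3) = -270)
1/(856281 + r(224)) = 1/(856281 - 270) = 1/856011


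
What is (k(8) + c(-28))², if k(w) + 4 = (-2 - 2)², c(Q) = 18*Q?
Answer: 242064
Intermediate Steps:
k(w) = 12 (k(w) = -4 + (-2 - 2)² = -4 + (-4)² = -4 + 16 = 12)
(k(8) + c(-28))² = (12 + 18*(-28))² = (12 - 504)² = (-492)² = 242064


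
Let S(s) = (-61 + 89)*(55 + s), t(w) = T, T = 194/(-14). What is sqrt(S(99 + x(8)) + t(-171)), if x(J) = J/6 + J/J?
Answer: sqrt(1924293)/21 ≈ 66.057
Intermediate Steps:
x(J) = 1 + J/6 (x(J) = J*(1/6) + 1 = J/6 + 1 = 1 + J/6)
T = -97/7 (T = 194*(-1/14) = -97/7 ≈ -13.857)
t(w) = -97/7
S(s) = 1540 + 28*s (S(s) = 28*(55 + s) = 1540 + 28*s)
sqrt(S(99 + x(8)) + t(-171)) = sqrt((1540 + 28*(99 + (1 + (1/6)*8))) - 97/7) = sqrt((1540 + 28*(99 + (1 + 4/3))) - 97/7) = sqrt((1540 + 28*(99 + 7/3)) - 97/7) = sqrt((1540 + 28*(304/3)) - 97/7) = sqrt((1540 + 8512/3) - 97/7) = sqrt(13132/3 - 97/7) = sqrt(91633/21) = sqrt(1924293)/21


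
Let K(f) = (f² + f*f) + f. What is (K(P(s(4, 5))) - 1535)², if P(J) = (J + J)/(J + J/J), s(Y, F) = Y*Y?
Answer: 194501286529/83521 ≈ 2.3288e+6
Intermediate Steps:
s(Y, F) = Y²
P(J) = 2*J/(1 + J) (P(J) = (2*J)/(J + 1) = (2*J)/(1 + J) = 2*J/(1 + J))
K(f) = f + 2*f² (K(f) = (f² + f²) + f = 2*f² + f = f + 2*f²)
(K(P(s(4, 5))) - 1535)² = ((2*4²/(1 + 4²))*(1 + 2*(2*4²/(1 + 4²))) - 1535)² = ((2*16/(1 + 16))*(1 + 2*(2*16/(1 + 16))) - 1535)² = ((2*16/17)*(1 + 2*(2*16/17)) - 1535)² = ((2*16*(1/17))*(1 + 2*(2*16*(1/17))) - 1535)² = (32*(1 + 2*(32/17))/17 - 1535)² = (32*(1 + 64/17)/17 - 1535)² = ((32/17)*(81/17) - 1535)² = (2592/289 - 1535)² = (-441023/289)² = 194501286529/83521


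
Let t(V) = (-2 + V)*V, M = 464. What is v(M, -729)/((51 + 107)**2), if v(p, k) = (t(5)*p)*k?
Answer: -1268460/6241 ≈ -203.25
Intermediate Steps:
t(V) = V*(-2 + V)
v(p, k) = 15*k*p (v(p, k) = ((5*(-2 + 5))*p)*k = ((5*3)*p)*k = (15*p)*k = 15*k*p)
v(M, -729)/((51 + 107)**2) = (15*(-729)*464)/((51 + 107)**2) = -5073840/(158**2) = -5073840/24964 = -5073840*1/24964 = -1268460/6241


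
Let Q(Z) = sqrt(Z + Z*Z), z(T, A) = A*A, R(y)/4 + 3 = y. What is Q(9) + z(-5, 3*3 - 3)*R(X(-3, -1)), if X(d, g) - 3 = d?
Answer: -432 + 3*sqrt(10) ≈ -422.51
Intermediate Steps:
X(d, g) = 3 + d
R(y) = -12 + 4*y
z(T, A) = A**2
Q(Z) = sqrt(Z + Z**2)
Q(9) + z(-5, 3*3 - 3)*R(X(-3, -1)) = sqrt(9*(1 + 9)) + (3*3 - 3)**2*(-12 + 4*(3 - 3)) = sqrt(9*10) + (9 - 3)**2*(-12 + 4*0) = sqrt(90) + 6**2*(-12 + 0) = 3*sqrt(10) + 36*(-12) = 3*sqrt(10) - 432 = -432 + 3*sqrt(10)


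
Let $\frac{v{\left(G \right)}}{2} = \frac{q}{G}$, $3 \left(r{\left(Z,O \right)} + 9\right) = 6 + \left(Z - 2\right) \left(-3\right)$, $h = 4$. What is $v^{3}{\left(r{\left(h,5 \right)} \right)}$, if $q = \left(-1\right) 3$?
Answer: $\frac{8}{27} \approx 0.2963$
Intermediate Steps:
$q = -3$
$r{\left(Z,O \right)} = -5 - Z$ ($r{\left(Z,O \right)} = -9 + \frac{6 + \left(Z - 2\right) \left(-3\right)}{3} = -9 + \frac{6 + \left(-2 + Z\right) \left(-3\right)}{3} = -9 + \frac{6 - \left(-6 + 3 Z\right)}{3} = -9 + \frac{12 - 3 Z}{3} = -9 - \left(-4 + Z\right) = -5 - Z$)
$v{\left(G \right)} = - \frac{6}{G}$ ($v{\left(G \right)} = 2 \left(- \frac{3}{G}\right) = - \frac{6}{G}$)
$v^{3}{\left(r{\left(h,5 \right)} \right)} = \left(- \frac{6}{-5 - 4}\right)^{3} = \left(- \frac{6}{-9}\right)^{3} = \left(\left(-6\right) \left(- \frac{1}{9}\right)\right)^{3} = \left(\frac{2}{3}\right)^{3} = \frac{8}{27}$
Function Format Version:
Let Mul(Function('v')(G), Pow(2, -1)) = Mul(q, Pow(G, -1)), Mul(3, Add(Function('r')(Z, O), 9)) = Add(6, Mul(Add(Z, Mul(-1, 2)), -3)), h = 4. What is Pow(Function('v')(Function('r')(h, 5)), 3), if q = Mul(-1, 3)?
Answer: Rational(8, 27) ≈ 0.29630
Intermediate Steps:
q = -3
Function('r')(Z, O) = Add(-5, Mul(-1, Z)) (Function('r')(Z, O) = Add(-9, Mul(Rational(1, 3), Add(6, Mul(Add(Z, Mul(-1, 2)), -3)))) = Add(-9, Mul(Rational(1, 3), Add(6, Mul(Add(Z, -2), -3)))) = Add(-9, Mul(Rational(1, 3), Add(6, Mul(Add(-2, Z), -3)))) = Add(-9, Mul(Rational(1, 3), Add(6, Add(6, Mul(-3, Z))))) = Add(-9, Mul(Rational(1, 3), Add(12, Mul(-3, Z)))) = Add(-9, Add(4, Mul(-1, Z))) = Add(-5, Mul(-1, Z)))
Function('v')(G) = Mul(-6, Pow(G, -1)) (Function('v')(G) = Mul(2, Mul(-3, Pow(G, -1))) = Mul(-6, Pow(G, -1)))
Pow(Function('v')(Function('r')(h, 5)), 3) = Pow(Mul(-6, Pow(Add(-5, Mul(-1, 4)), -1)), 3) = Pow(Mul(-6, Pow(Add(-5, -4), -1)), 3) = Pow(Mul(-6, Pow(-9, -1)), 3) = Pow(Mul(-6, Rational(-1, 9)), 3) = Pow(Rational(2, 3), 3) = Rational(8, 27)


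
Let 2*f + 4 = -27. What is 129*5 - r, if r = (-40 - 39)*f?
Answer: -1159/2 ≈ -579.50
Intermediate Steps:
f = -31/2 (f = -2 + (½)*(-27) = -2 - 27/2 = -31/2 ≈ -15.500)
r = 2449/2 (r = (-40 - 39)*(-31/2) = -79*(-31/2) = 2449/2 ≈ 1224.5)
129*5 - r = 129*5 - 1*2449/2 = 645 - 2449/2 = -1159/2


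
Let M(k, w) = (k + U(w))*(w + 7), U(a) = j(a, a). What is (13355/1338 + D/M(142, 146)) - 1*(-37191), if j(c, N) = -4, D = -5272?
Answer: 175156743191/4708422 ≈ 37201.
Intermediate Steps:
U(a) = -4
M(k, w) = (-4 + k)*(7 + w) (M(k, w) = (k - 4)*(w + 7) = (-4 + k)*(7 + w))
(13355/1338 + D/M(142, 146)) - 1*(-37191) = (13355/1338 - 5272/(-28 - 4*146 + 7*142 + 142*146)) - 1*(-37191) = (13355*(1/1338) - 5272/(-28 - 584 + 994 + 20732)) + 37191 = (13355/1338 - 5272/21114) + 37191 = (13355/1338 - 5272*1/21114) + 37191 = (13355/1338 - 2636/10557) + 37191 = 45820589/4708422 + 37191 = 175156743191/4708422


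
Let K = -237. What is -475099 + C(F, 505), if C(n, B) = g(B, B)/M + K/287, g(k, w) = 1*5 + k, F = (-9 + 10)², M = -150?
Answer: -681773129/1435 ≈ -4.7510e+5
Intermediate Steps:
F = 1 (F = 1² = 1)
g(k, w) = 5 + k
C(n, B) = -7397/8610 - B/150 (C(n, B) = (5 + B)/(-150) - 237/287 = (5 + B)*(-1/150) - 237*1/287 = (-1/30 - B/150) - 237/287 = -7397/8610 - B/150)
-475099 + C(F, 505) = -475099 + (-7397/8610 - 1/150*505) = -475099 + (-7397/8610 - 101/30) = -475099 - 6064/1435 = -681773129/1435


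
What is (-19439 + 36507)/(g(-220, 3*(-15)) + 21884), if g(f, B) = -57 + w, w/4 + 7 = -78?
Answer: 17068/21487 ≈ 0.79434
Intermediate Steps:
w = -340 (w = -28 + 4*(-78) = -28 - 312 = -340)
g(f, B) = -397 (g(f, B) = -57 - 340 = -397)
(-19439 + 36507)/(g(-220, 3*(-15)) + 21884) = (-19439 + 36507)/(-397 + 21884) = 17068/21487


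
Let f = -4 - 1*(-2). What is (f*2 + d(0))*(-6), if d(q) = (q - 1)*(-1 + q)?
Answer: 18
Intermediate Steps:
f = -2 (f = -4 + 2 = -2)
d(q) = (-1 + q)² (d(q) = (-1 + q)*(-1 + q) = (-1 + q)²)
(f*2 + d(0))*(-6) = (-2*2 + (-1 + 0)²)*(-6) = (-4 + (-1)²)*(-6) = (-4 + 1)*(-6) = -3*(-6) = 18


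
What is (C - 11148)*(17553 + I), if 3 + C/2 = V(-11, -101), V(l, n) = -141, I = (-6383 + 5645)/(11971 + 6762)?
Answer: -3760381071396/18733 ≈ -2.0074e+8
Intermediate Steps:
I = -738/18733 ≈ -0.039396
C = -288 (C = -6 + 2*(-141) = -6 - 282 = -288)
(C - 11148)*(17553 + I) = (-288 - 11148)*(17553 - 738/18733) = -11436*328819611/18733 = -3760381071396/18733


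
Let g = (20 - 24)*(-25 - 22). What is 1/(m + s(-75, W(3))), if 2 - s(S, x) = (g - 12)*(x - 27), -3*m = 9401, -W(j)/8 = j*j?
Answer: 3/42877 ≈ 6.9968e-5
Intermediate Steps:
W(j) = -8*j² (W(j) = -8*j*j = -8*j²)
g = 188 (g = -4*(-47) = 188)
m = -9401/3 (m = -⅓*9401 = -9401/3 ≈ -3133.7)
s(S, x) = 4754 - 176*x (s(S, x) = 2 - (188 - 12)*(x - 27) = 2 - 176*(-27 + x) = 2 - (-4752 + 176*x) = 2 + (4752 - 176*x) = 4754 - 176*x)
1/(m + s(-75, W(3))) = 1/(-9401/3 + (4754 - (-1408)*3²)) = 1/(-9401/3 + (4754 - (-1408)*9)) = 1/(-9401/3 + (4754 - 176*(-72))) = 1/(-9401/3 + (4754 + 12672)) = 1/(-9401/3 + 17426) = 1/(42877/3) = 3/42877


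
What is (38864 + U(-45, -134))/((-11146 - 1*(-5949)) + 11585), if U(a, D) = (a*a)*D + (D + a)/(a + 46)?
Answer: -232665/6388 ≈ -36.422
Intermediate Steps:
U(a, D) = D*a² + (D + a)/(46 + a) (U(a, D) = a²*D + (D + a)/(46 + a) = D*a² + (D + a)/(46 + a))
(38864 + U(-45, -134))/((-11146 - 1*(-5949)) + 11585) = (38864 + (-134 - 45 - 134*(-45)³ + 46*(-134)*(-45)²)/(46 - 45))/((-11146 - 1*(-5949)) + 11585) = (38864 + (-134 - 45 - 134*(-91125) + 46*(-134)*2025)/1)/((-11146 + 5949) + 11585) = (38864 + 1*(-134 - 45 + 12210750 - 12482100))/(-5197 + 11585) = (38864 + 1*(-271529))/6388 = (38864 - 271529)*(1/6388) = -232665*1/6388 = -232665/6388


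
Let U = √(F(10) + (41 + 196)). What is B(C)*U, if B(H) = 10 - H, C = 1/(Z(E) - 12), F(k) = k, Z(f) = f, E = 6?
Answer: 61*√247/6 ≈ 159.78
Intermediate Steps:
C = -⅙ (C = 1/(6 - 12) = 1/(-6) = -⅙ ≈ -0.16667)
U = √247 (U = √(10 + (41 + 196)) = √(10 + 237) = √247 ≈ 15.716)
B(C)*U = (10 - 1*(-⅙))*√247 = (10 + ⅙)*√247 = 61*√247/6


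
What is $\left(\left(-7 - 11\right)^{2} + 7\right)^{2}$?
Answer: $109561$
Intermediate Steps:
$\left(\left(-7 - 11\right)^{2} + 7\right)^{2} = \left(\left(-18\right)^{2} + 7\right)^{2} = \left(324 + 7\right)^{2} = 331^{2} = 109561$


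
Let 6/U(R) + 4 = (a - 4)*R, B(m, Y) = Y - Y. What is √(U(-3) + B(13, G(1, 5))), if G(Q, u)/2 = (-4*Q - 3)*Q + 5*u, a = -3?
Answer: √102/17 ≈ 0.59409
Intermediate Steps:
G(Q, u) = 10*u + 2*Q*(-3 - 4*Q) (G(Q, u) = 2*((-4*Q - 3)*Q + 5*u) = 2*((-3 - 4*Q)*Q + 5*u) = 2*(Q*(-3 - 4*Q) + 5*u) = 2*(5*u + Q*(-3 - 4*Q)) = 10*u + 2*Q*(-3 - 4*Q))
B(m, Y) = 0
U(R) = 6/(-4 - 7*R) (U(R) = 6/(-4 + (-3 - 4)*R) = 6/(-4 - 7*R))
√(U(-3) + B(13, G(1, 5))) = √(-6/(4 + 7*(-3)) + 0) = √(-6/(4 - 21) + 0) = √(-6/(-17) + 0) = √(-6*(-1/17) + 0) = √(6/17 + 0) = √(6/17) = √102/17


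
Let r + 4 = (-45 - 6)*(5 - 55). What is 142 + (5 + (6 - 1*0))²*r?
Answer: 308208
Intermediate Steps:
r = 2546 (r = -4 + (-45 - 6)*(5 - 55) = -4 - 51*(-50) = -4 + 2550 = 2546)
142 + (5 + (6 - 1*0))²*r = 142 + (5 + (6 - 1*0))²*2546 = 142 + (5 + (6 + 0))²*2546 = 142 + (5 + 6)²*2546 = 142 + 11²*2546 = 142 + 121*2546 = 142 + 308066 = 308208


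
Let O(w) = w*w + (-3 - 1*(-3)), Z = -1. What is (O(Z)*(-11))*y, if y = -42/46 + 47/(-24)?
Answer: 17435/552 ≈ 31.585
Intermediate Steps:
y = -1585/552 (y = -42*1/46 + 47*(-1/24) = -21/23 - 47/24 = -1585/552 ≈ -2.8714)
O(w) = w² (O(w) = w² + (-3 + 3) = w² + 0 = w²)
(O(Z)*(-11))*y = ((-1)²*(-11))*(-1585/552) = (1*(-11))*(-1585/552) = -11*(-1585/552) = 17435/552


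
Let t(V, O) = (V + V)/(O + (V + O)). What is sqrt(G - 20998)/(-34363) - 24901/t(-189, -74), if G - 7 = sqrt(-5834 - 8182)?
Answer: -8391637/378 - sqrt(-20991 + 8*I*sqrt(219))/34363 ≈ -22200.0 - 0.0042163*I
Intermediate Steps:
t(V, O) = 2*V/(V + 2*O) (t(V, O) = (2*V)/(O + (O + V)) = (2*V)/(V + 2*O) = 2*V/(V + 2*O))
G = 7 + 8*I*sqrt(219) (G = 7 + sqrt(-5834 - 8182) = 7 + sqrt(-14016) = 7 + 8*I*sqrt(219) ≈ 7.0 + 118.39*I)
sqrt(G - 20998)/(-34363) - 24901/t(-189, -74) = sqrt((7 + 8*I*sqrt(219)) - 20998)/(-34363) - 24901/(2*(-189)/(-189 + 2*(-74))) = sqrt(-20991 + 8*I*sqrt(219))*(-1/34363) - 24901/(2*(-189)/(-189 - 148)) = -sqrt(-20991 + 8*I*sqrt(219))/34363 - 24901/(2*(-189)/(-337)) = -sqrt(-20991 + 8*I*sqrt(219))/34363 - 24901/(2*(-189)*(-1/337)) = -sqrt(-20991 + 8*I*sqrt(219))/34363 - 24901/378/337 = -sqrt(-20991 + 8*I*sqrt(219))/34363 - 24901*337/378 = -sqrt(-20991 + 8*I*sqrt(219))/34363 - 8391637/378 = -8391637/378 - sqrt(-20991 + 8*I*sqrt(219))/34363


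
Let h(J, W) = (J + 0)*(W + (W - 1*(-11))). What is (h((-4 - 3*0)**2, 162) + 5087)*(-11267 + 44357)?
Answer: 345691230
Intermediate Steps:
h(J, W) = J*(11 + 2*W) (h(J, W) = J*(W + (W + 11)) = J*(W + (11 + W)) = J*(11 + 2*W))
(h((-4 - 3*0)**2, 162) + 5087)*(-11267 + 44357) = ((-4 - 3*0)**2*(11 + 2*162) + 5087)*(-11267 + 44357) = ((-4 + 0)**2*(11 + 324) + 5087)*33090 = ((-4)**2*335 + 5087)*33090 = (16*335 + 5087)*33090 = (5360 + 5087)*33090 = 10447*33090 = 345691230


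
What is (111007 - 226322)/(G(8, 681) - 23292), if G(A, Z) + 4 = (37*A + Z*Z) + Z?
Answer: -115315/441442 ≈ -0.26122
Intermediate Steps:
G(A, Z) = -4 + Z + Z**2 + 37*A (G(A, Z) = -4 + ((37*A + Z*Z) + Z) = -4 + ((37*A + Z**2) + Z) = -4 + ((Z**2 + 37*A) + Z) = -4 + (Z + Z**2 + 37*A) = -4 + Z + Z**2 + 37*A)
(111007 - 226322)/(G(8, 681) - 23292) = (111007 - 226322)/((-4 + 681 + 681**2 + 37*8) - 23292) = -115315/((-4 + 681 + 463761 + 296) - 23292) = -115315/(464734 - 23292) = -115315/441442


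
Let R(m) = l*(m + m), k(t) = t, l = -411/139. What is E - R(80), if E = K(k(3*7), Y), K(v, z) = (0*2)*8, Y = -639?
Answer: 65760/139 ≈ 473.09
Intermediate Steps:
l = -411/139 (l = -411*1/139 = -411/139 ≈ -2.9568)
K(v, z) = 0 (K(v, z) = 0*8 = 0)
E = 0
R(m) = -822*m/139 (R(m) = -411*(m + m)/139 = -822*m/139)
E - R(80) = 0 - (-822)*80/139 = 0 - 1*(-65760/139) = 0 + 65760/139 = 65760/139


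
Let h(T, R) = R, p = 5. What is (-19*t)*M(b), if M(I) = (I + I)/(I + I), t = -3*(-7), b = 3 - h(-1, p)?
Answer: -399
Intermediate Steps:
b = -2 (b = 3 - 1*5 = 3 - 5 = -2)
t = 21
M(I) = 1 (M(I) = (2*I)/((2*I)) = (2*I)*(1/(2*I)) = 1)
(-19*t)*M(b) = -19*21*1 = -399*1 = -399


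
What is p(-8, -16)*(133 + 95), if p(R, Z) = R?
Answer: -1824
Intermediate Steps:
p(-8, -16)*(133 + 95) = -8*(133 + 95) = -8*228 = -1824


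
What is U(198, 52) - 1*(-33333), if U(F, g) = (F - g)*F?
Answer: 62241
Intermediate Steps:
U(F, g) = F*(F - g)
U(198, 52) - 1*(-33333) = 198*(198 - 1*52) - 1*(-33333) = 198*(198 - 52) + 33333 = 198*146 + 33333 = 28908 + 33333 = 62241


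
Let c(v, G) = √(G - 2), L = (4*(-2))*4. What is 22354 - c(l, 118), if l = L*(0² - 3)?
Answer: 22354 - 2*√29 ≈ 22343.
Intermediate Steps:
L = -32 (L = -8*4 = -32)
l = 96 (l = -32*(0² - 3) = -32*(0 - 3) = -32*(-3) = 96)
c(v, G) = √(-2 + G)
22354 - c(l, 118) = 22354 - √(-2 + 118) = 22354 - √116 = 22354 - 2*√29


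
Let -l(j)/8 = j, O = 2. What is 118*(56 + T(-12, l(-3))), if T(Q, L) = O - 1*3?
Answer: 6490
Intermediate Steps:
l(j) = -8*j
T(Q, L) = -1 (T(Q, L) = 2 - 1*3 = 2 - 3 = -1)
118*(56 + T(-12, l(-3))) = 118*(56 - 1) = 118*55 = 6490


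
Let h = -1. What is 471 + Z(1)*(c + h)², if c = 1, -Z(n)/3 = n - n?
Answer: 471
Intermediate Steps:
Z(n) = 0 (Z(n) = -3*(n - n) = -3*0 = 0)
471 + Z(1)*(c + h)² = 471 + 0*(1 - 1)² = 471 + 0*0² = 471 + 0*0 = 471 + 0 = 471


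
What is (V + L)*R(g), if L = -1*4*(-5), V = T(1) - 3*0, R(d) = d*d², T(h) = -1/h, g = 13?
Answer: 41743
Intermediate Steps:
R(d) = d³
V = -1 (V = -1/1 - 3*0 = -1*1 + 0 = -1 + 0 = -1)
L = 20 (L = -4*(-5) = 20)
(V + L)*R(g) = (-1 + 20)*13³ = 19*2197 = 41743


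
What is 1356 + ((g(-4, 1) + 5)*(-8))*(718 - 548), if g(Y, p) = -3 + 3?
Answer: -5444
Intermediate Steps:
g(Y, p) = 0
1356 + ((g(-4, 1) + 5)*(-8))*(718 - 548) = 1356 + ((0 + 5)*(-8))*(718 - 548) = 1356 + (5*(-8))*170 = 1356 - 40*170 = 1356 - 6800 = -5444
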